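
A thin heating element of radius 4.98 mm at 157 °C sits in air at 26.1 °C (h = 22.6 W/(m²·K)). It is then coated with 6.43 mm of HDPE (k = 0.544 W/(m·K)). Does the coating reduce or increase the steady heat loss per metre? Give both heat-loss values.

Critical radius for a cylinder: r_cr = k/h = 0.0241 m = 2.41 cm.
Outer radius after coating: r₂ = 0.00498 + 0.00643 = 0.01141 m.
Since r₁ < r_cr and r₂ ≤ r_cr, the coating moves toward the maximum at r_cr — heat loss rises.
Bare: R = 1/(2πr₁h) = 1.414 m·K/W; Q = 130.9/1.414 = 92.6 W/m.
Coated: R = R_cond + R_conv = 0.8598 m·K/W; Q = 130.9/0.8598 = 152 W/m.

increases: 92.6 → 152 W/m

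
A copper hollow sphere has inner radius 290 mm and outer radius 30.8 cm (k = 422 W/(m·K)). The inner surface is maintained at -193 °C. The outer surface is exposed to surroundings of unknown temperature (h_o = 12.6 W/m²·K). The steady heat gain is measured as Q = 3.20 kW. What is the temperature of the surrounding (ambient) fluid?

T_out = 20.2 °C

Sum the resistances:
  R_copper = (1/0.290 − 1/0.308)/(4πk) = 0.2015/(4π·422) = 3.800×10^-5 K/W
  R_conv,out = 1/(4πr²h) = 1/(4π·0.308²·12.6) = 0.06658 K/W
ΣR = 0.06661 K/W
ΔT = Q·ΣR = 3200 × 0.06661 = 213.2 K
Heat flows inward, so T_out = T_in + ΔT = -193 + 213.2 = 20.2 °C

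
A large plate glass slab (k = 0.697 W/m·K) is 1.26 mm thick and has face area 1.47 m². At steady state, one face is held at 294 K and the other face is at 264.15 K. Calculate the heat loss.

Q = 24300 W

Q = kA·ΔT/L = 0.697 × 1.47 × |294 K − 264.15 K| / 0.00126 = 24300 W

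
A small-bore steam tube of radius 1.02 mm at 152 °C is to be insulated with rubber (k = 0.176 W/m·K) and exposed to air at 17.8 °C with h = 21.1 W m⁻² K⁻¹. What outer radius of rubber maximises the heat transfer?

For a cylinder, r_cr = k_ins/h = 0.176/21.1 = 0.00834 m = 0.834 cm

r_cr = 0.834 cm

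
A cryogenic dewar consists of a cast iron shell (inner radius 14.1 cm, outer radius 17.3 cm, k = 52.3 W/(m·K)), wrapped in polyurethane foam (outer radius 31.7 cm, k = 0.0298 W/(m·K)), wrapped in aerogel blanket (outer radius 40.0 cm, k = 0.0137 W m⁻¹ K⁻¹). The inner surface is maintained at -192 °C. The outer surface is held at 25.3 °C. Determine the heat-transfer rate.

Resistance network (inner→outer):
  R_cast iron = (1/0.141 − 1/0.173)/(4πk) = 1.312/(4π·52.3) = 0.001996 K/W
  R_polyurethane foam = (1/0.173 − 1/0.317)/(4πk) = 2.626/(4π·0.0298) = 7.012 K/W
  R_aerogel blanket = (1/0.317 − 1/0.400)/(4πk) = 0.6546/(4π·0.0137) = 3.802 K/W
ΣR = 0.001996 + 7.012 + 3.802 = 10.82 K/W
Q = ΔT/ΣR = (-192 °C − 25.3 °C)/10.82 = -20.1 W
(Negative Q ⇒ heat flows inward; heat gain = 20.1 W.)

Q = 20.1 W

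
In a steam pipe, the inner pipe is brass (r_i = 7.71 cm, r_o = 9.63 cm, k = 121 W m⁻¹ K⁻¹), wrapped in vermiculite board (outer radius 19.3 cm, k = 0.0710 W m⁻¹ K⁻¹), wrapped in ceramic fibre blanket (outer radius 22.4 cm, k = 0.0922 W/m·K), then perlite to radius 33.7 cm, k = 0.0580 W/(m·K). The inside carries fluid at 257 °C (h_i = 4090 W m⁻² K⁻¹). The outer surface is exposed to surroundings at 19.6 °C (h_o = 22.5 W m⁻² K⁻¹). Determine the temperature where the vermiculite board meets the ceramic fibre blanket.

T = 132 °C

Treat each layer as a resistance in series:
  R'_conv,in = 1/(2πr h) = 1/(2π·0.0771·4090) = 5.047×10^-4 m·K/W
  R'_brass = ln(0.0963/0.0771)/(2πk) = 0.2224/(2π·121) = 2.925×10^-4 m·K/W
  R'_vermiculite board = ln(0.193/0.0963)/(2πk) = 0.6952/(2π·0.0710) = 1.558 m·K/W
  R'_ceramic fibre blanket = ln(0.224/0.193)/(2πk) = 0.1490/(2π·0.0922) = 0.2571 m·K/W
  R'_perlite = ln(0.337/0.224)/(2πk) = 0.4084/(2π·0.0580) = 1.121 m·K/W
  R'_conv,out = 1/(2πr h) = 1/(2π·0.337·22.5) = 0.02099 m·K/W
ΣR = 5.047×10^-4 + 2.925×10^-4 + 1.558 + 0.2571 + 1.121 + 0.02099 = 2.958 m·K/W
Q' = ΔT/ΣR = (257 °C − 19.6 °C)/2.958 = 80.26 W/m
From the inner boundary to the vermiculite board/ceramic fibre blanket interface, ΣR_partial = 1.559 m·K/W.
T_interface = T_in − Q'·ΣR_partial = 257 °C − (80.26)(1.559) = 132 °C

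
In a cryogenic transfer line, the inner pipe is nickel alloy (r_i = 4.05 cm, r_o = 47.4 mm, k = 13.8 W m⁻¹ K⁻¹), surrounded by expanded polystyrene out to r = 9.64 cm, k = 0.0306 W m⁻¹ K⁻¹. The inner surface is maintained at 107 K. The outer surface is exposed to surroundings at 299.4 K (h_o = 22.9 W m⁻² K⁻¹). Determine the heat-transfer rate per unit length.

Q' = 51.1 W/m

Resistance network (inner→outer):
  R'_nickel alloy = ln(0.0474/0.0405)/(2πk) = 0.1573/(2π·13.8) = 0.001814 m·K/W
  R'_expanded polystyrene = ln(0.0964/0.0474)/(2πk) = 0.7099/(2π·0.0306) = 3.692 m·K/W
  R'_conv,out = 1/(2πr h) = 1/(2π·0.0964·22.9) = 0.07210 m·K/W
ΣR = 0.001814 + 3.692 + 0.07210 = 3.766 m·K/W
Q' = ΔT/ΣR = (107 K − 299.4 K)/3.766 = -51.1 W/m
(Negative Q' ⇒ heat flows inward; heat gain = 51.1 W/m.)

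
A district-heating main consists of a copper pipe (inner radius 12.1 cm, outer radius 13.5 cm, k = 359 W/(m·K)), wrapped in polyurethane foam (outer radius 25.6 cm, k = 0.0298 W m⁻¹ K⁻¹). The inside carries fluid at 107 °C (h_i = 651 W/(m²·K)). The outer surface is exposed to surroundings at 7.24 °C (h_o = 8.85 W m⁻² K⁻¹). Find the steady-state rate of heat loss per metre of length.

Q' = 28.6 W/m

Series thermal resistances, inner to outer:
  R'_conv,in = 1/(2πr h) = 1/(2π·0.121·651) = 0.002020 m·K/W
  R'_copper = ln(0.135/0.121)/(2πk) = 0.1095/(2π·359) = 4.854×10^-5 m·K/W
  R'_polyurethane foam = ln(0.256/0.135)/(2πk) = 0.6399/(2π·0.0298) = 3.418 m·K/W
  R'_conv,out = 1/(2πr h) = 1/(2π·0.256·8.85) = 0.07025 m·K/W
ΣR = 0.002020 + 4.854×10^-5 + 3.418 + 0.07025 = 3.490 m·K/W
Q' = ΔT/ΣR = (107 °C − 7.24 °C)/3.490 = 28.6 W/m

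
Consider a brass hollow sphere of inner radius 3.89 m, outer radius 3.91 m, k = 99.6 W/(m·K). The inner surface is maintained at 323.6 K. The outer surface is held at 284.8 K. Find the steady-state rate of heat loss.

Q = 3.69×10^7 W

Q = 4πk·ΔT/(1/r₁ − 1/r₂) = 4π × 99.6 × 38.8 / (1/3.89 − 1/3.91) = 3.69×10^7 W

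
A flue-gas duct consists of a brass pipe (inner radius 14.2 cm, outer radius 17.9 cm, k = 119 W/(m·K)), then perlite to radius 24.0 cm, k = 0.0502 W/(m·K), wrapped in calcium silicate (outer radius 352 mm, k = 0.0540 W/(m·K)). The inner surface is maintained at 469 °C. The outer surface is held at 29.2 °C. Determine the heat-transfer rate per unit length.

Q' = 214 W/m

Resistance network (inner→outer):
  R'_brass = ln(0.179/0.142)/(2πk) = 0.2316/(2π·119) = 3.097×10^-4 m·K/W
  R'_perlite = ln(0.240/0.179)/(2πk) = 0.2933/(2π·0.0502) = 0.9297 m·K/W
  R'_calcium silicate = ln(0.352/0.240)/(2πk) = 0.3830/(2π·0.0540) = 1.129 m·K/W
ΣR = 3.097×10^-4 + 0.9297 + 1.129 = 2.059 m·K/W
Q' = ΔT/ΣR = (469 °C − 29.2 °C)/2.059 = 214 W/m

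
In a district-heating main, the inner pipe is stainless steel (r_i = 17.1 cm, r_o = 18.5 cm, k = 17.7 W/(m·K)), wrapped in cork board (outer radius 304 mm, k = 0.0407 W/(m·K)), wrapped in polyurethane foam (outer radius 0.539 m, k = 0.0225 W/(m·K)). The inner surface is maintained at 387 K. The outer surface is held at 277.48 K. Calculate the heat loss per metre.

Q' = 18.3 W/m

Series thermal resistances, inner to outer:
  R'_stainless steel = ln(0.185/0.171)/(2πk) = 0.07869/(2π·17.7) = 7.076×10^-4 m·K/W
  R'_cork board = ln(0.304/0.185)/(2πk) = 0.4967/(2π·0.0407) = 1.942 m·K/W
  R'_polyurethane foam = ln(0.539/0.304)/(2πk) = 0.5727/(2π·0.0225) = 4.051 m·K/W
ΣR = 7.076×10^-4 + 1.942 + 4.051 = 5.994 m·K/W
Q' = ΔT/ΣR = (387 K − 277.48 K)/5.994 = 18.3 W/m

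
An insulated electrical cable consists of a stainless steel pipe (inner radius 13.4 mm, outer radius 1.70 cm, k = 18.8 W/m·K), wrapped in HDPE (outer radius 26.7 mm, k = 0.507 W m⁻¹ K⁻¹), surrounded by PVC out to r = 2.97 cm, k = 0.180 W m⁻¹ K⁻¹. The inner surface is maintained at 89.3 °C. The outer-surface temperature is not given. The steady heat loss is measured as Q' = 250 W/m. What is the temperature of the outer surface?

T_out = 29.8 °C

Series resistances:
  R'_stainless steel = ln(0.0170/0.0134)/(2πk) = 0.2380/(2π·18.8) = 0.002014 m·K/W
  R'_HDPE = ln(0.0267/0.0170)/(2πk) = 0.4515/(2π·0.507) = 0.1417 m·K/W
  R'_PVC = ln(0.0297/0.0267)/(2πk) = 0.1065/(2π·0.180) = 0.09415 m·K/W
ΣR = 0.2379 m·K/W
ΔT = Q'·ΣR = 250 × 0.2379 = 59.48 K
Heat flows outward, so T_out = T_in − ΔT = 89.3 − 59.48 = 29.8 °C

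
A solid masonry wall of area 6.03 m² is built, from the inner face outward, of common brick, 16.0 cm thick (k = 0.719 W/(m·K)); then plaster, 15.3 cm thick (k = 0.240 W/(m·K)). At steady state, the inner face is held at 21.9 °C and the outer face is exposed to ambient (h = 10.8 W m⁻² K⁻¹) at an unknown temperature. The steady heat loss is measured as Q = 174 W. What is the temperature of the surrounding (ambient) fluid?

Series resistances:
  R_common brick = L/(kA) = 0.160/(0.719·6.03) = 0.03690 K/W
  R_plaster = L/(kA) = 0.153/(0.240·6.03) = 0.1057 K/W
  R_conv,out = 1/(hA) = 1/(10.8·6.03) = 0.01536 K/W
ΣR = 0.1580 K/W
ΔT = Q·ΣR = 174 × 0.1580 = 27.49 K
Heat flows outward, so T_out = T_in − ΔT = 21.9 − 27.49 = -5.59 °C

T_out = -5.59 °C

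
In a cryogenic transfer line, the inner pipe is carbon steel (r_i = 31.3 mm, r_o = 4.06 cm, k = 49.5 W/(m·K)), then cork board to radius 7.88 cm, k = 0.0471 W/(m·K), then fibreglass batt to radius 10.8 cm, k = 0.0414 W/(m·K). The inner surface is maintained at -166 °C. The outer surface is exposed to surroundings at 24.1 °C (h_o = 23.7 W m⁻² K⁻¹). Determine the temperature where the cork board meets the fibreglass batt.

T = -44.8 °C

Treat each layer as a resistance in series:
  R'_carbon steel = ln(0.0406/0.0313)/(2πk) = 0.2601/(2π·49.5) = 8.364×10^-4 m·K/W
  R'_cork board = ln(0.0788/0.0406)/(2πk) = 0.6631/(2π·0.0471) = 2.241 m·K/W
  R'_fibreglass batt = ln(0.108/0.0788)/(2πk) = 0.3152/(2π·0.0414) = 1.212 m·K/W
  R'_conv,out = 1/(2πr h) = 1/(2π·0.108·23.7) = 0.06218 m·K/W
ΣR = 8.364×10^-4 + 2.241 + 1.212 + 0.06218 = 3.516 m·K/W
Q' = ΔT/ΣR = (-166 °C − 24.1 °C)/3.516 = -54.07 W/m
From the inner boundary to the cork board/fibreglass batt interface, ΣR_partial = 2.242 m·K/W.
T_interface = T_in − Q'·ΣR_partial = -166 °C − (-54.07)(2.242) = -44.8 °C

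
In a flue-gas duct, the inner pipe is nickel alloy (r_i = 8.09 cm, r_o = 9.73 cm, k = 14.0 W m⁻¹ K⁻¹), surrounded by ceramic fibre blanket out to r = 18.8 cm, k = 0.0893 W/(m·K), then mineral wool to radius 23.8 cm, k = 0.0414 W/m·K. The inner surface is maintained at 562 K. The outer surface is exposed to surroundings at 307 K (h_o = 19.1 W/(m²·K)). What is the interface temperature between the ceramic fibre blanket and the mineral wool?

T = 420 K

Treat each layer as a resistance in series:
  R'_nickel alloy = ln(0.0973/0.0809)/(2πk) = 0.1846/(2π·14.0) = 0.002098 m·K/W
  R'_ceramic fibre blanket = ln(0.188/0.0973)/(2πk) = 0.6586/(2π·0.0893) = 1.174 m·K/W
  R'_mineral wool = ln(0.238/0.188)/(2πk) = 0.2358/(2π·0.0414) = 0.9066 m·K/W
  R'_conv,out = 1/(2πr h) = 1/(2π·0.238·19.1) = 0.03501 m·K/W
ΣR = 0.002098 + 1.174 + 0.9066 + 0.03501 = 2.118 m·K/W
Q' = ΔT/ΣR = (562 K − 307 K)/2.118 = 120.4 W/m
From the inner boundary to the ceramic fibre blanket/mineral wool interface, ΣR_partial = 1.176 m·K/W.
T_interface = T_in − Q'·ΣR_partial = 562 K − (120.4)(1.176) = 420 K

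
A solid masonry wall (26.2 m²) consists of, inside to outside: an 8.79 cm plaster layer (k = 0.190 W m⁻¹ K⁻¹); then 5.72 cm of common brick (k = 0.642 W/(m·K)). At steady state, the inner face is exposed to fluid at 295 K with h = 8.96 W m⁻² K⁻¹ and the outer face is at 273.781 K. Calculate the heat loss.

Treat each layer as a resistance in series:
  R_conv,in = 1/(hA) = 1/(8.96·26.2) = 0.004260 K/W
  R_plaster = L/(kA) = 0.0879/(0.190·26.2) = 0.01766 K/W
  R_common brick = L/(kA) = 0.0572/(0.642·26.2) = 0.003401 K/W
ΣR = 0.004260 + 0.01766 + 0.003401 = 0.02532 K/W
Q = ΔT/ΣR = (295 K − 273.781 K)/0.02532 = 838 W

Q = 838 W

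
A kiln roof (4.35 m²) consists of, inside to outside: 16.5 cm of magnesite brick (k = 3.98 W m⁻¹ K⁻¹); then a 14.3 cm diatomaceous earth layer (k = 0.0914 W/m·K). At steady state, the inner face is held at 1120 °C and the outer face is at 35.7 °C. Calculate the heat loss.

Q = 2940 W

Series thermal resistances, inner to outer:
  R_magnesite brick = L/(kA) = 0.165/(3.98·4.35) = 0.009530 K/W
  R_diatomaceous earth = L/(kA) = 0.143/(0.0914·4.35) = 0.3597 K/W
ΣR = 0.009530 + 0.3597 = 0.3692 K/W
Q = ΔT/ΣR = (1120 °C − 35.7 °C)/0.3692 = 2940 W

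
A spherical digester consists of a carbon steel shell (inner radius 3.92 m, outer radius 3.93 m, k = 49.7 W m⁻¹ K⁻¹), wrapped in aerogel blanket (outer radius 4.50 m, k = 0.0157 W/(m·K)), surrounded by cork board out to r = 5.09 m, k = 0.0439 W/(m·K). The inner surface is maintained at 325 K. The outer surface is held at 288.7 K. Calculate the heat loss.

Q = 173 W

Resistance network (inner→outer):
  R_carbon steel = (1/3.92 − 1/3.93)/(4πk) = 6.491×10^-4/(4π·49.7) = 1.039×10^-6 K/W
  R_aerogel blanket = (1/3.93 − 1/4.50)/(4πk) = 0.03223/(4π·0.0157) = 0.1634 K/W
  R_cork board = (1/4.50 − 1/5.09)/(4πk) = 0.02576/(4π·0.0439) = 0.04669 K/W
ΣR = 1.039×10^-6 + 0.1634 + 0.04669 = 0.2101 K/W
Q = ΔT/ΣR = (325 K − 288.7 K)/0.2101 = 173 W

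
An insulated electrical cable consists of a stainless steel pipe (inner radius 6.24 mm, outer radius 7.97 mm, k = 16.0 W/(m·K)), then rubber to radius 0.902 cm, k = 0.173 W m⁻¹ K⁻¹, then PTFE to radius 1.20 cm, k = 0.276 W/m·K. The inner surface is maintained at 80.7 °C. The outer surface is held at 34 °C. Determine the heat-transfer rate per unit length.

Series thermal resistances, inner to outer:
  R'_stainless steel = ln(0.00797/0.00624)/(2πk) = 0.2447/(2π·16.0) = 0.002434 m·K/W
  R'_rubber = ln(0.00902/0.00797)/(2πk) = 0.1238/(2π·0.173) = 0.1139 m·K/W
  R'_PTFE = ln(0.0120/0.00902)/(2πk) = 0.2855/(2π·0.276) = 0.1646 m·K/W
ΣR = 0.002434 + 0.1139 + 0.1646 = 0.2809 m·K/W
Q' = ΔT/ΣR = (80.7 °C − 34 °C)/0.2809 = 166 W/m

Q' = 166 W/m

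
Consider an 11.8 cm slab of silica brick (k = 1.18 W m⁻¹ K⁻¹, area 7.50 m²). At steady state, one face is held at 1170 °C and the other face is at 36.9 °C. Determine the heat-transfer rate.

Q = 85000 W

Q = kA·ΔT/L = 1.18 × 7.50 × |1170 °C − 36.9 °C| / 0.118 = 85000 W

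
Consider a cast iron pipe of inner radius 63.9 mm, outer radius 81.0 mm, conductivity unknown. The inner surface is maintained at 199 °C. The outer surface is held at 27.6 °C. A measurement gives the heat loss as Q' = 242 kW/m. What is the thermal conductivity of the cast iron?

ΣR = ΔT/Q' = |199 − 27.6|/2.42×10^5 = 7.083×10^-4 m·K/W
ln(r₂/r₁)/(2πk) = 7.083×10^-4 ⇒ k = 0.2371/(2π·7.083×10^-4) = 53.3 W/m·K

k = 53.3 W/m·K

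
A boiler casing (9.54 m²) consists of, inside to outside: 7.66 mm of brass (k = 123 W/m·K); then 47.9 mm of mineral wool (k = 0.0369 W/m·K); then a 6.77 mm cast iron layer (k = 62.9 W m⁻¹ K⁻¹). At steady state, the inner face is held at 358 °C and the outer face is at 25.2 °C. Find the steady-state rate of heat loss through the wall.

Q = 2.45 kW

Treat each layer as a resistance in series:
  R_brass = L/(kA) = 0.00766/(123·9.54) = 6.528×10^-6 K/W
  R_mineral wool = L/(kA) = 0.0479/(0.0369·9.54) = 0.1361 K/W
  R_cast iron = L/(kA) = 0.00677/(62.9·9.54) = 1.128×10^-5 K/W
ΣR = 6.528×10^-6 + 0.1361 + 1.128×10^-5 = 0.1361 K/W
Q = ΔT/ΣR = (358 °C − 25.2 °C)/0.1361 = 2450 W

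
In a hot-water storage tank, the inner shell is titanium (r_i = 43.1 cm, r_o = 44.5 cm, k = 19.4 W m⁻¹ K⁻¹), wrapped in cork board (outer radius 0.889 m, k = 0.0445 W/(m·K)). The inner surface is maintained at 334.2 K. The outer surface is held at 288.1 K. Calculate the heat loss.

Q = 23.0 W

Resistance network (inner→outer):
  R_titanium = (1/0.431 − 1/0.445)/(4πk) = 0.07299/(4π·19.4) = 2.994×10^-4 K/W
  R_cork board = (1/0.445 − 1/0.889)/(4πk) = 1.122/(4π·0.0445) = 2.007 K/W
ΣR = 2.994×10^-4 + 2.007 = 2.007 K/W
Q = ΔT/ΣR = (334.2 K − 288.1 K)/2.007 = 23.0 W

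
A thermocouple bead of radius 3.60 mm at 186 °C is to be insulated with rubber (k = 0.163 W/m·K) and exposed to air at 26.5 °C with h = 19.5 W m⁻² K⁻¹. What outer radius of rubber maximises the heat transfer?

For a sphere, r_cr = 2k_ins/h = 2·0.163/19.5 = 0.0167 m = 1.67 cm

r_cr = 1.67 cm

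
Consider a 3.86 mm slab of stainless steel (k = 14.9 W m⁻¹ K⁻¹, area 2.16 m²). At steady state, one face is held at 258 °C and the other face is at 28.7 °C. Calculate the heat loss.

Q = kA·ΔT/L = 14.9 × 2.16 × |258 °C − 28.7 °C| / 0.00386 = 1.91×10^6 W

Q = 1910 kW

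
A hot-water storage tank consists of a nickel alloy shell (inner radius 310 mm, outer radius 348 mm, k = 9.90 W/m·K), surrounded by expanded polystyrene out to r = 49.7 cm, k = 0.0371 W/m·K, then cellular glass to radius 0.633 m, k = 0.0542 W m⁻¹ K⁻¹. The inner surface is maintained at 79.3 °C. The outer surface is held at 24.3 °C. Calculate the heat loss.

Q = 22.1 W

Resistance network (inner→outer):
  R_nickel alloy = (1/0.310 − 1/0.348)/(4πk) = 0.3522/(4π·9.90) = 0.002831 K/W
  R_expanded polystyrene = (1/0.348 − 1/0.497)/(4πk) = 0.8615/(4π·0.0371) = 1.848 K/W
  R_cellular glass = (1/0.497 − 1/0.633)/(4πk) = 0.4323/(4π·0.0542) = 0.6347 K/W
ΣR = 0.002831 + 1.848 + 0.6347 = 2.486 K/W
Q = ΔT/ΣR = (79.3 °C − 24.3 °C)/2.486 = 22.1 W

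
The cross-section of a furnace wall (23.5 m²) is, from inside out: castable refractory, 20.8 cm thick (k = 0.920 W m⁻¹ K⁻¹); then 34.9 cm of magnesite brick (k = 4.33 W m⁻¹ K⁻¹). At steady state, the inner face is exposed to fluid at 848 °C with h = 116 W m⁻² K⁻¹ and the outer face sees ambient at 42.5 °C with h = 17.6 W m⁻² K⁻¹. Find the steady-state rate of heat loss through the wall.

Treat each layer as a resistance in series:
  R_conv,in = 1/(hA) = 1/(116·23.5) = 3.668×10^-4 K/W
  R_castable refractory = L/(kA) = 0.208/(0.920·23.5) = 0.009621 K/W
  R_magnesite brick = L/(kA) = 0.349/(4.33·23.5) = 0.003430 K/W
  R_conv,out = 1/(hA) = 1/(17.6·23.5) = 0.002418 K/W
ΣR = 3.668×10^-4 + 0.009621 + 0.003430 + 0.002418 = 0.01584 K/W
Q = ΔT/ΣR = (848 °C − 42.5 °C)/0.01584 = 50900 W

Q = 50900 W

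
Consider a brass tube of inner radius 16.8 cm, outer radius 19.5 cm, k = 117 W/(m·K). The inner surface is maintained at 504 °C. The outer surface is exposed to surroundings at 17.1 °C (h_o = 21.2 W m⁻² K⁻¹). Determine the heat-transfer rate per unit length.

Q' = 12600 W/m

Series thermal resistances, inner to outer:
  R'_brass = ln(0.195/0.168)/(2πk) = 0.1490/(2π·117) = 2.027×10^-4 m·K/W
  R'_conv,out = 1/(2πr h) = 1/(2π·0.195·21.2) = 0.03850 m·K/W
ΣR = 2.027×10^-4 + 0.03850 = 0.03870 m·K/W
Q' = ΔT/ΣR = (504 °C − 17.1 °C)/0.03870 = 12600 W/m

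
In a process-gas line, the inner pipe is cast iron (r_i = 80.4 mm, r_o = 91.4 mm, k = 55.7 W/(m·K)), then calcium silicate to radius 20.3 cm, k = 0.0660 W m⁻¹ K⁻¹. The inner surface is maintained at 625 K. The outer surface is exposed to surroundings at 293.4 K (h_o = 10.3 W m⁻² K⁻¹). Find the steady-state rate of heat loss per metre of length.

Q' = 166 W/m

Series thermal resistances, inner to outer:
  R'_cast iron = ln(0.0914/0.0804)/(2πk) = 0.1282/(2π·55.7) = 3.664×10^-4 m·K/W
  R'_calcium silicate = ln(0.203/0.0914)/(2πk) = 0.7980/(2π·0.0660) = 1.924 m·K/W
  R'_conv,out = 1/(2πr h) = 1/(2π·0.203·10.3) = 0.07612 m·K/W
ΣR = 3.664×10^-4 + 1.924 + 0.07612 = 2.000 m·K/W
Q' = ΔT/ΣR = (625 K − 293.4 K)/2.000 = 166 W/m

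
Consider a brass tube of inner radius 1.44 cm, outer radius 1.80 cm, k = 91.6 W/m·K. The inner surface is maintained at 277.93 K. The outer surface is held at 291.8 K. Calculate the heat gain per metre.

Q' = 2πk·ΔT/ln(r₂/r₁) = 2π × 91.6 × 13.87 / ln(0.0180/0.0144) = 35800 W/m

Q' = 35800 W/m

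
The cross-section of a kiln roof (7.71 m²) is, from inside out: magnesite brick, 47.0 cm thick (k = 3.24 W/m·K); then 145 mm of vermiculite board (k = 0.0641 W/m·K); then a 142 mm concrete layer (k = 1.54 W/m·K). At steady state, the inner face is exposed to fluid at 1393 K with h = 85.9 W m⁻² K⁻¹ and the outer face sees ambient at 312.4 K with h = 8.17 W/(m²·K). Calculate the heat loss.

Series thermal resistances, inner to outer:
  R_conv,in = 1/(hA) = 1/(85.9·7.71) = 0.001510 K/W
  R_magnesite brick = L/(kA) = 0.470/(3.24·7.71) = 0.01881 K/W
  R_vermiculite board = L/(kA) = 0.145/(0.0641·7.71) = 0.2934 K/W
  R_concrete = L/(kA) = 0.142/(1.54·7.71) = 0.01196 K/W
  R_conv,out = 1/(hA) = 1/(8.17·7.71) = 0.01588 K/W
ΣR = 0.001510 + 0.01881 + 0.2934 + 0.01196 + 0.01588 = 0.3416 K/W
Q = ΔT/ΣR = (1393 K − 312.4 K)/0.3416 = 3160 W

Q = 3160 W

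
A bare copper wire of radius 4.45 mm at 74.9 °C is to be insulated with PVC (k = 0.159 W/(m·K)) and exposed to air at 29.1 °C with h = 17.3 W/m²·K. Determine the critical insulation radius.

For a cylinder, r_cr = k_ins/h = 0.159/17.3 = 0.00919 m = 0.919 cm

r_cr = 0.919 cm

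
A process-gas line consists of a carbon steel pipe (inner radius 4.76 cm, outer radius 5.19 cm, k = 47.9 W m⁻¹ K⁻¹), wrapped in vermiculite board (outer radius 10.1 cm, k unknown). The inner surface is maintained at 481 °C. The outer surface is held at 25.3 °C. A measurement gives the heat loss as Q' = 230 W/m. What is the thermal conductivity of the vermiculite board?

k = 0.0535 W/m·K

ΣR = ΔT/Q' = |481 − 25.3|/230 = 1.981 m·K/W
Known resistances:
  R'_carbon steel = ln(0.0519/0.0476)/(2πk) = 0.08649/(2π·47.9) = 2.874×10^-4 m·K/W
R_vermiculite board = ΣR − ΣR_known = 1.981 − 2.874×10^-4 = 1.981 m·K/W
ln(r₂/r₁)/(2πk) = 1.981 ⇒ k = 0.6658/(2π·1.981) = 0.0535 W/m·K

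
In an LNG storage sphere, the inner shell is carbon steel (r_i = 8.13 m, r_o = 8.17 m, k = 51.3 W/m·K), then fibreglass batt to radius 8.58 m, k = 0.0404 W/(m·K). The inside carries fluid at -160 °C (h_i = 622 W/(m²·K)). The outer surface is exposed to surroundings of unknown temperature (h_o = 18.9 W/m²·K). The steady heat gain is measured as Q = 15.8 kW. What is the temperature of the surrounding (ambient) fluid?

Series resistances:
  R_conv,in = 1/(4πr²h) = 1/(4π·8.13²·622) = 1.936×10^-6 K/W
  R_carbon steel = (1/8.13 − 1/8.17)/(4πk) = 6.022×10^-4/(4π·51.3) = 9.342×10^-7 K/W
  R_fibreglass batt = (1/8.17 − 1/8.58)/(4πk) = 0.005849/(4π·0.0404) = 0.01152 K/W
  R_conv,out = 1/(4πr²h) = 1/(4π·8.58²·18.9) = 5.719×10^-5 K/W
ΣR = 0.01158 K/W
ΔT = Q·ΣR = 15800 × 0.01158 = 183.0 K
Heat flows inward, so T_out = T_in + ΔT = -160 + 183.0 = 23.0 °C

T_out = 23.0 °C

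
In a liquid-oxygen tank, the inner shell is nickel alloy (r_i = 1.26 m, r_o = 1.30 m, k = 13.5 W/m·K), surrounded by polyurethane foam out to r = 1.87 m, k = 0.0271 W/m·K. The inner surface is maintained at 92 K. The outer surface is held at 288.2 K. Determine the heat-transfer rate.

Q = 285 W

Treat each layer as a resistance in series:
  R_nickel alloy = (1/1.26 − 1/1.30)/(4πk) = 0.02442/(4π·13.5) = 1.439×10^-4 K/W
  R_polyurethane foam = (1/1.30 − 1/1.87)/(4πk) = 0.2345/(4π·0.0271) = 0.6885 K/W
ΣR = 1.439×10^-4 + 0.6885 = 0.6886 K/W
Q = ΔT/ΣR = (92 K − 288.2 K)/0.6886 = -285 W
(Negative Q ⇒ heat flows inward; heat gain = 285 W.)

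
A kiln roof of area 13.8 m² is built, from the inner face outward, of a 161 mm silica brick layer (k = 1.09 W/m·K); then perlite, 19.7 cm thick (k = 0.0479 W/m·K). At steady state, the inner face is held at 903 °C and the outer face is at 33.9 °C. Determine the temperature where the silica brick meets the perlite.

T = 873 °C

Treat each layer as a resistance in series:
  R_silica brick = L/(kA) = 0.161/(1.09·13.8) = 0.01070 K/W
  R_perlite = L/(kA) = 0.197/(0.0479·13.8) = 0.2980 K/W
ΣR = 0.01070 + 0.2980 = 0.3087 K/W
Q = ΔT/ΣR = (903 °C − 33.9 °C)/0.3087 = 2815 W
From the inner boundary to the silica brick/perlite interface, ΣR_partial = 0.01070 K/W.
T_interface = T_in − Q·ΣR_partial = 903 °C − (2815)(0.01070) = 873 °C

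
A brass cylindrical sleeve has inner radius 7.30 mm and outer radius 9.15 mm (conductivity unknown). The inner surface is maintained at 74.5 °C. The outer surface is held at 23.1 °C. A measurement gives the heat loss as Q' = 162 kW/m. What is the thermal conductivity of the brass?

k = 113 W/m·K

ΣR = ΔT/Q' = |74.5 − 23.1|/1.62×10^5 = 3.173×10^-4 m·K/W
ln(r₂/r₁)/(2πk) = 3.173×10^-4 ⇒ k = 0.2259/(2π·3.173×10^-4) = 113 W/m·K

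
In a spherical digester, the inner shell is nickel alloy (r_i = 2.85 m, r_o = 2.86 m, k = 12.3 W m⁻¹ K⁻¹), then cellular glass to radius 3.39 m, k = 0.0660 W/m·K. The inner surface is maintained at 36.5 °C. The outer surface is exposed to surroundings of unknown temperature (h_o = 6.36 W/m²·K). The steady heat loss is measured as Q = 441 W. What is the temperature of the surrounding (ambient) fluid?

Series resistances:
  R_nickel alloy = (1/2.85 − 1/2.86)/(4πk) = 0.001227/(4π·12.3) = 7.937×10^-6 K/W
  R_cellular glass = (1/2.86 − 1/3.39)/(4πk) = 0.05467/(4π·0.0660) = 0.06591 K/W
  R_conv,out = 1/(4πr²h) = 1/(4π·3.39²·6.36) = 0.001089 K/W
ΣR = 0.06701 K/W
ΔT = Q·ΣR = 441 × 0.06701 = 29.55 K
Heat flows outward, so T_out = T_in − ΔT = 36.5 − 29.55 = 6.95 °C

T_out = 6.95 °C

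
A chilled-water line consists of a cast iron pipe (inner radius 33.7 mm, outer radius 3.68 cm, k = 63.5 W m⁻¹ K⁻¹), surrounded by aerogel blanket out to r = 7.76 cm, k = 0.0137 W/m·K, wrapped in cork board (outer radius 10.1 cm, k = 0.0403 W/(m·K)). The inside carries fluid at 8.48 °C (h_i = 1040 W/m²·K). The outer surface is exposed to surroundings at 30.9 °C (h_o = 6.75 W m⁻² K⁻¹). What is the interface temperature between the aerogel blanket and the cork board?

T = 28.0 °C

Series thermal resistances, inner to outer:
  R'_conv,in = 1/(2πr h) = 1/(2π·0.0337·1040) = 0.004541 m·K/W
  R'_cast iron = ln(0.0368/0.0337)/(2πk) = 0.08800/(2π·63.5) = 2.206×10^-4 m·K/W
  R'_aerogel blanket = ln(0.0776/0.0368)/(2πk) = 0.7461/(2π·0.0137) = 8.667 m·K/W
  R'_cork board = ln(0.101/0.0776)/(2πk) = 0.2636/(2π·0.0403) = 1.041 m·K/W
  R'_conv,out = 1/(2πr h) = 1/(2π·0.101·6.75) = 0.2335 m·K/W
ΣR = 0.004541 + 2.206×10^-4 + 8.667 + 1.041 + 0.2335 = 9.946 m·K/W
Q' = ΔT/ΣR = (8.48 °C − 30.9 °C)/9.946 = -2.254 W/m
From the inner boundary to the aerogel blanket/cork board interface, ΣR_partial = 8.672 m·K/W.
T_interface = T_in − Q'·ΣR_partial = 8.48 °C − (-2.254)(8.672) = 28.0 °C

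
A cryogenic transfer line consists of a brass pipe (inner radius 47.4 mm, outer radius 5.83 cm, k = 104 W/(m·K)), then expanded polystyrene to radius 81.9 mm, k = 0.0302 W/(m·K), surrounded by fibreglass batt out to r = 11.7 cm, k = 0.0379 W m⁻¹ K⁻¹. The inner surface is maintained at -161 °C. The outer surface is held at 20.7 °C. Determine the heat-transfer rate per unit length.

Q' = 55.2 W/m

Resistance network (inner→outer):
  R'_brass = ln(0.0583/0.0474)/(2πk) = 0.2070/(2π·104) = 3.167×10^-4 m·K/W
  R'_expanded polystyrene = ln(0.0819/0.0583)/(2πk) = 0.3399/(2π·0.0302) = 1.791 m·K/W
  R'_fibreglass batt = ln(0.117/0.0819)/(2πk) = 0.3567/(2π·0.0379) = 1.498 m·K/W
ΣR = 3.167×10^-4 + 1.791 + 1.498 = 3.289 m·K/W
Q' = ΔT/ΣR = (-161 °C − 20.7 °C)/3.289 = -55.2 W/m
(Negative Q' ⇒ heat flows inward; heat gain = 55.2 W/m.)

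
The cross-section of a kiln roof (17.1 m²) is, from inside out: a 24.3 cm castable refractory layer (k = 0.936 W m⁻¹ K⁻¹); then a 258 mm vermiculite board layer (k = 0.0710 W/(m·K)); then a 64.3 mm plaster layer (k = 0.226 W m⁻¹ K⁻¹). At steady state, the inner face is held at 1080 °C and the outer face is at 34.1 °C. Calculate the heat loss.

Q = 4.28 kW

Series thermal resistances, inner to outer:
  R_castable refractory = L/(kA) = 0.243/(0.936·17.1) = 0.01518 K/W
  R_vermiculite board = L/(kA) = 0.258/(0.0710·17.1) = 0.2125 K/W
  R_plaster = L/(kA) = 0.0643/(0.226·17.1) = 0.01664 K/W
ΣR = 0.01518 + 0.2125 + 0.01664 = 0.2443 K/W
Q = ΔT/ΣR = (1080 °C − 34.1 °C)/0.2443 = 4280 W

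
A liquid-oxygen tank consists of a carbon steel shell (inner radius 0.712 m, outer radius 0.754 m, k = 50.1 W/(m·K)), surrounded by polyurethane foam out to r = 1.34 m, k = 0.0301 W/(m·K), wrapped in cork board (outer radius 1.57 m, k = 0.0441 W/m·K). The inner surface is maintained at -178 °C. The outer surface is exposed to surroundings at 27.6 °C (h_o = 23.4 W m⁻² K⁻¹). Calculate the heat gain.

Q = 119 W

Resistance network (inner→outer):
  R_carbon steel = (1/0.712 − 1/0.754)/(4πk) = 0.07823/(4π·50.1) = 1.243×10^-4 K/W
  R_polyurethane foam = (1/0.754 − 1/1.34)/(4πk) = 0.5800/(4π·0.0301) = 1.533 K/W
  R_cork board = (1/1.34 − 1/1.57)/(4πk) = 0.1093/(4π·0.0441) = 0.1973 K/W
  R_conv,out = 1/(4πr²h) = 1/(4π·1.57²·23.4) = 0.001380 K/W
ΣR = 1.243×10^-4 + 1.533 + 0.1973 + 0.001380 = 1.732 K/W
Q = ΔT/ΣR = (-178 °C − 27.6 °C)/1.732 = -119 W
(Negative Q ⇒ heat flows inward; heat gain = 119 W.)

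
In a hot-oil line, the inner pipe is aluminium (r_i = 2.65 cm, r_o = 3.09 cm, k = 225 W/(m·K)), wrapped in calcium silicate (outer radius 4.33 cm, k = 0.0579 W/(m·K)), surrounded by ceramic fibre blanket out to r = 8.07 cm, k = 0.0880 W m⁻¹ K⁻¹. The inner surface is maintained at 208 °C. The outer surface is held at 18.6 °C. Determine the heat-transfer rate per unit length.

Series thermal resistances, inner to outer:
  R'_aluminium = ln(0.0309/0.0265)/(2πk) = 0.1536/(2π·225) = 1.087×10^-4 m·K/W
  R'_calcium silicate = ln(0.0433/0.0309)/(2πk) = 0.3374/(2π·0.0579) = 0.9274 m·K/W
  R'_ceramic fibre blanket = ln(0.0807/0.0433)/(2πk) = 0.6226/(2π·0.0880) = 1.126 m·K/W
ΣR = 1.087×10^-4 + 0.9274 + 1.126 = 2.054 m·K/W
Q' = ΔT/ΣR = (208 °C − 18.6 °C)/2.054 = 92.2 W/m

Q' = 92.2 W/m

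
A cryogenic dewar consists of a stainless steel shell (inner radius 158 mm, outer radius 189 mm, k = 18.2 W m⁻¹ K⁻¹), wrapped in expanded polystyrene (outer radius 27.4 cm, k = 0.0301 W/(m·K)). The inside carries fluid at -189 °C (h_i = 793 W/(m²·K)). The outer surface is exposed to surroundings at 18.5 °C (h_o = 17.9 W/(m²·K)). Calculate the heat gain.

Treat each layer as a resistance in series:
  R_conv,in = 1/(4πr²h) = 1/(4π·0.158²·793) = 0.004020 K/W
  R_stainless steel = (1/0.158 − 1/0.189)/(4πk) = 1.038/(4π·18.2) = 0.004539 K/W
  R_expanded polystyrene = (1/0.189 − 1/0.274)/(4πk) = 1.641/(4π·0.0301) = 4.339 K/W
  R_conv,out = 1/(4πr²h) = 1/(4π·0.274²·17.9) = 0.05922 K/W
ΣR = 0.004020 + 0.004539 + 4.339 + 0.05922 = 4.407 K/W
Q = ΔT/ΣR = (-189 °C − 18.5 °C)/4.407 = -47.1 W
(Negative Q ⇒ heat flows inward; heat gain = 47.1 W.)

Q = 47.1 W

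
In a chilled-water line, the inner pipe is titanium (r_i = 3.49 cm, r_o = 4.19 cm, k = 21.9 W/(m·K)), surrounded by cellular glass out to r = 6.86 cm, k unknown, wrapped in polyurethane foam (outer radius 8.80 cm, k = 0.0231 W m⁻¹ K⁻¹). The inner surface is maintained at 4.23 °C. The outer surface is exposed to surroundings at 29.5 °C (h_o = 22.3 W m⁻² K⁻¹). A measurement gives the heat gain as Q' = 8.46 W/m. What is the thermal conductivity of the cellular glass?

k = 0.0660 W/m·K

ΣR = ΔT/Q' = |4.23 − 29.5|/8.46 = 2.987 m·K/W
Known resistances:
  R'_titanium = ln(0.0419/0.0349)/(2πk) = 0.1828/(2π·21.9) = 0.001328 m·K/W
  R'_polyurethane foam = ln(0.0880/0.0686)/(2πk) = 0.2490/(2π·0.0231) = 1.716 m·K/W
  R'_conv,out = 1/(2πr h) = 1/(2π·0.0880·22.3) = 0.08110 m·K/W
R_cellular glass = ΣR − ΣR_known = 2.987 − 1.798 = 1.189 m·K/W
ln(r₂/r₁)/(2πk) = 1.189 ⇒ k = 0.4930/(2π·1.189) = 0.0660 W/m·K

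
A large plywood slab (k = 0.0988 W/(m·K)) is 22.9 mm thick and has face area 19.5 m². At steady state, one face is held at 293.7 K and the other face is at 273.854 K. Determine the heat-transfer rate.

Q = kA·ΔT/L = 0.0988 × 19.5 × |293.7 K − 273.854 K| / 0.0229 = 1670 W

Q = 1670 W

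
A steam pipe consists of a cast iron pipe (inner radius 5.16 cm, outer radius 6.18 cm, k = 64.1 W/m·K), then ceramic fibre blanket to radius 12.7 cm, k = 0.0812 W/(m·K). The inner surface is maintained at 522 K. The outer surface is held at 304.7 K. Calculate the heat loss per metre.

Q' = 154 W/m

Treat each layer as a resistance in series:
  R'_cast iron = ln(0.0618/0.0516)/(2πk) = 0.1804/(2π·64.1) = 4.479×10^-4 m·K/W
  R'_ceramic fibre blanket = ln(0.127/0.0618)/(2πk) = 0.7203/(2π·0.0812) = 1.412 m·K/W
ΣR = 4.479×10^-4 + 1.412 = 1.412 m·K/W
Q' = ΔT/ΣR = (522 K − 304.7 K)/1.412 = 154 W/m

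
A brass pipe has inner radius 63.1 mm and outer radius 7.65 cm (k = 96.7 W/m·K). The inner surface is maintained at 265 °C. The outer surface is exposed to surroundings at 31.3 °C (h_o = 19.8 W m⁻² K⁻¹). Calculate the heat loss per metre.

Q' = 2.22 kW/m

Series thermal resistances, inner to outer:
  R'_brass = ln(0.0765/0.0631)/(2πk) = 0.1926/(2π·96.7) = 3.169×10^-4 m·K/W
  R'_conv,out = 1/(2πr h) = 1/(2π·0.0765·19.8) = 0.1051 m·K/W
ΣR = 3.169×10^-4 + 0.1051 = 0.1054 m·K/W
Q' = ΔT/ΣR = (265 °C − 31.3 °C)/0.1054 = 2220 W/m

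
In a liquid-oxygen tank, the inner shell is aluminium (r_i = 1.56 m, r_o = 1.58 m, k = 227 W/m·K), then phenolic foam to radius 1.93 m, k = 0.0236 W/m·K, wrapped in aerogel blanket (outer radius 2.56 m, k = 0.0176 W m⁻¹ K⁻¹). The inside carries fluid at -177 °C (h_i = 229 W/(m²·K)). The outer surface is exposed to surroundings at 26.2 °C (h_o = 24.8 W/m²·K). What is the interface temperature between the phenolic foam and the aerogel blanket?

Resistance network (inner→outer):
  R_conv,in = 1/(4πr²h) = 1/(4π·1.56²·229) = 1.428×10^-4 K/W
  R_aluminium = (1/1.56 − 1/1.58)/(4πk) = 0.008114/(4π·227) = 2.845×10^-6 K/W
  R_phenolic foam = (1/1.58 − 1/1.93)/(4πk) = 0.1148/(4π·0.0236) = 0.3870 K/W
  R_aerogel blanket = (1/1.93 − 1/2.56)/(4πk) = 0.1275/(4π·0.0176) = 0.5765 K/W
  R_conv,out = 1/(4πr²h) = 1/(4π·2.56²·24.8) = 4.896×10^-4 K/W
ΣR = 1.428×10^-4 + 2.845×10^-6 + 0.3870 + 0.5765 + 4.896×10^-4 = 0.9641 K/W
Q = ΔT/ΣR = (-177 °C − 26.2 °C)/0.9641 = -210.8 W
From the inner boundary to the phenolic foam/aerogel blanket interface, ΣR_partial = 0.3871 K/W.
T_interface = T_in − Q·ΣR_partial = -177 °C − (-210.8)(0.3871) = -95.4 °C

T = -95.4 °C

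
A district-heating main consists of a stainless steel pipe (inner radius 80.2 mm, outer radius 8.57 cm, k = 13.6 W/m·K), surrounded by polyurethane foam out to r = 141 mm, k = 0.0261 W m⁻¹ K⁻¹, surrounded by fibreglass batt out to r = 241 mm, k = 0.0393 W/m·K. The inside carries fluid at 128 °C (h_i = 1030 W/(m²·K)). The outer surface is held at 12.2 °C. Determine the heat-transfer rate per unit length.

Q' = 22.2 W/m

Series thermal resistances, inner to outer:
  R'_conv,in = 1/(2πr h) = 1/(2π·0.0802·1030) = 0.001927 m·K/W
  R'_stainless steel = ln(0.0857/0.0802)/(2πk) = 0.06633/(2π·13.6) = 7.762×10^-4 m·K/W
  R'_polyurethane foam = ln(0.141/0.0857)/(2πk) = 0.4979/(2π·0.0261) = 3.036 m·K/W
  R'_fibreglass batt = ln(0.241/0.141)/(2πk) = 0.5360/(2π·0.0393) = 2.171 m·K/W
ΣR = 0.001927 + 7.762×10^-4 + 3.036 + 2.171 = 5.210 m·K/W
Q' = ΔT/ΣR = (128 °C − 12.2 °C)/5.210 = 22.2 W/m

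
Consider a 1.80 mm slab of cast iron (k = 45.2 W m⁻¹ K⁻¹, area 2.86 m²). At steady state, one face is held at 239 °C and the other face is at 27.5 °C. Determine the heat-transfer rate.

Q = kA·ΔT/L = 45.2 × 2.86 × |239 °C − 27.5 °C| / 0.00180 = 1.52×10^7 W

Q = 1.52×10^7 W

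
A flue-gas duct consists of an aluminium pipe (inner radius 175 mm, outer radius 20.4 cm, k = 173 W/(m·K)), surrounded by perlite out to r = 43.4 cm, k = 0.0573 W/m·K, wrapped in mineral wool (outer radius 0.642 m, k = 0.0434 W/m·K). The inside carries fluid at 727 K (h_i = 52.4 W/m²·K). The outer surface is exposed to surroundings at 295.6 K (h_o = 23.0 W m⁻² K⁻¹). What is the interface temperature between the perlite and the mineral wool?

Resistance network (inner→outer):
  R'_conv,in = 1/(2πr h) = 1/(2π·0.175·52.4) = 0.01736 m·K/W
  R'_aluminium = ln(0.204/0.175)/(2πk) = 0.1533/(2π·173) = 1.411×10^-4 m·K/W
  R'_perlite = ln(0.434/0.204)/(2πk) = 0.7549/(2π·0.0573) = 2.097 m·K/W
  R'_mineral wool = ln(0.642/0.434)/(2πk) = 0.3915/(2π·0.0434) = 1.436 m·K/W
  R'_conv,out = 1/(2πr h) = 1/(2π·0.642·23.0) = 0.01078 m·K/W
ΣR = 0.01736 + 1.411×10^-4 + 2.097 + 1.436 + 0.01078 = 3.561 m·K/W
Q' = ΔT/ΣR = (727 K − 295.6 K)/3.561 = 121.1 W/m
From the inner boundary to the perlite/mineral wool interface, ΣR_partial = 2.115 m·K/W.
T_interface = T_in − Q'·ΣR_partial = 727 K − (121.1)(2.115) = 471 K

T = 471 K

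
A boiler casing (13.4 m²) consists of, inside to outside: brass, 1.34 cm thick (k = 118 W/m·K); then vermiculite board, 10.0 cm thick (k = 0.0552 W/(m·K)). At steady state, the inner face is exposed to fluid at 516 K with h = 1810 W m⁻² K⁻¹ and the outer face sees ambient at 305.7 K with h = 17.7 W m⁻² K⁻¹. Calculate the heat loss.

Treat each layer as a resistance in series:
  R_conv,in = 1/(hA) = 1/(1810·13.4) = 4.123×10^-5 K/W
  R_brass = L/(kA) = 0.0134/(118·13.4) = 8.475×10^-6 K/W
  R_vermiculite board = L/(kA) = 0.100/(0.0552·13.4) = 0.1352 K/W
  R_conv,out = 1/(hA) = 1/(17.7·13.4) = 0.004216 K/W
ΣR = 4.123×10^-5 + 8.475×10^-6 + 0.1352 + 0.004216 = 0.1395 K/W
Q = ΔT/ΣR = (516 K − 305.7 K)/0.1395 = 1510 W

Q = 1510 W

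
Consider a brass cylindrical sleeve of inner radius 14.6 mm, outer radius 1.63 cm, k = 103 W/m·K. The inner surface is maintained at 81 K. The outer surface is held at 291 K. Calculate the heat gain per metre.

Q' = 2πk·ΔT/ln(r₂/r₁) = 2π × 103 × 210 / ln(0.0163/0.0146) = 1.23×10^6 W/m

Q' = 1.23×10^6 W/m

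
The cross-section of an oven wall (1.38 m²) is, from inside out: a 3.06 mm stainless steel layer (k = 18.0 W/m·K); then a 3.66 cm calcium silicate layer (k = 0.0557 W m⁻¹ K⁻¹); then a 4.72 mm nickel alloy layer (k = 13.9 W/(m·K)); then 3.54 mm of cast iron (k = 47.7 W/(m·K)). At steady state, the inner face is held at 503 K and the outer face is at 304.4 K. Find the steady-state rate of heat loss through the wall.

Treat each layer as a resistance in series:
  R_stainless steel = L/(kA) = 0.00306/(18.0·1.38) = 1.232×10^-4 K/W
  R_calcium silicate = L/(kA) = 0.0366/(0.0557·1.38) = 0.4762 K/W
  R_nickel alloy = L/(kA) = 0.00472/(13.9·1.38) = 2.461×10^-4 K/W
  R_cast iron = L/(kA) = 0.00354/(47.7·1.38) = 5.378×10^-5 K/W
ΣR = 1.232×10^-4 + 0.4762 + 2.461×10^-4 + 5.378×10^-5 = 0.4766 K/W
Q = ΔT/ΣR = (503 K − 304.4 K)/0.4766 = 417 W

Q = 417 W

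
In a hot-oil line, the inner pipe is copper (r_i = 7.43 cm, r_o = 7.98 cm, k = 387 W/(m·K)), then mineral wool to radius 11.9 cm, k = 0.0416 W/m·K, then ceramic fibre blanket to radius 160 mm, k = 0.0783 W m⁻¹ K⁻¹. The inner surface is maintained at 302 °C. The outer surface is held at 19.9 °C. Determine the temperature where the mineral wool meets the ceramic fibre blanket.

T = 99.6 °C

Treat each layer as a resistance in series:
  R'_copper = ln(0.0798/0.0743)/(2πk) = 0.07141/(2π·387) = 2.937×10^-5 m·K/W
  R'_mineral wool = ln(0.119/0.0798)/(2πk) = 0.3996/(2π·0.0416) = 1.529 m·K/W
  R'_ceramic fibre blanket = ln(0.160/0.119)/(2πk) = 0.2961/(2π·0.0783) = 0.6018 m·K/W
ΣR = 2.937×10^-5 + 1.529 + 0.6018 = 2.131 m·K/W
Q' = ΔT/ΣR = (302 °C − 19.9 °C)/2.131 = 132.4 W/m
From the inner boundary to the mineral wool/ceramic fibre blanket interface, ΣR_partial = 1.529 m·K/W.
T_interface = T_in − Q'·ΣR_partial = 302 °C − (132.4)(1.529) = 99.6 °C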